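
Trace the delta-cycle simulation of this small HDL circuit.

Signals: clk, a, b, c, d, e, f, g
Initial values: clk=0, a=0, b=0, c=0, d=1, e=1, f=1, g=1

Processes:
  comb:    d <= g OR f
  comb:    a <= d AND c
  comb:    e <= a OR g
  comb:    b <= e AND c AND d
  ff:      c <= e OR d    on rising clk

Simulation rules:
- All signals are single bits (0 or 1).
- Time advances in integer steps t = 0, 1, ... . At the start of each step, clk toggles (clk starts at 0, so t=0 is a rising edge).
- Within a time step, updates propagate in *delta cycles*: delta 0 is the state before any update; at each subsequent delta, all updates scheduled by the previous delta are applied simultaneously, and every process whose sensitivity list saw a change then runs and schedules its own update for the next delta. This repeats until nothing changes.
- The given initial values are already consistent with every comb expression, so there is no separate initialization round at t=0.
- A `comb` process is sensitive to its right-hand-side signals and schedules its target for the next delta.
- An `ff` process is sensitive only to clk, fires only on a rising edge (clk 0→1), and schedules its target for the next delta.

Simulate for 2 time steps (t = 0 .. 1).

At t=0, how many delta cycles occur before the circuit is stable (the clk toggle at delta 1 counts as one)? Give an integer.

[bits: e,d,f,clk,c,a,g,b]
t=0: Δ0=11100010 Δ1=11110010 Δ2=11111010 Δ3=11111111 | 3Δ
t=1: Δ0=11111111 Δ1=11101111 | 1Δ

3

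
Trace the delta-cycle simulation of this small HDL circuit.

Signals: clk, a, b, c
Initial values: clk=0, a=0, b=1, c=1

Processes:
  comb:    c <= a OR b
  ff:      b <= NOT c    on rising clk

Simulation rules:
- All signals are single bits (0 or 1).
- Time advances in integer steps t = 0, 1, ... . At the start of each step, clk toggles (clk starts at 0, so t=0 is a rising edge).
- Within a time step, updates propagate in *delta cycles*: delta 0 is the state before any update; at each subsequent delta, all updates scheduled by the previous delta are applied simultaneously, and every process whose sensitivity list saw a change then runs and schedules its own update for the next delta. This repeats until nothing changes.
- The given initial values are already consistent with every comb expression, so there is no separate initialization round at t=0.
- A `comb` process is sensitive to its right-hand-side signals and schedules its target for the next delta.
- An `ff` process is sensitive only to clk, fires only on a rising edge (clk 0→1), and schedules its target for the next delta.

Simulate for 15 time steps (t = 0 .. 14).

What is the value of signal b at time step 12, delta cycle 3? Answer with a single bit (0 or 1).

0

t=0 Δ0: clk=0 c=1 b=1 a=0
  Δ1: clk:0→1
  Δ2: b:1→0
  Δ3: c:1→0
  (3Δ to stable)
t=1 Δ0: clk=1 c=0 b=0 a=0
  Δ1: clk:1→0
  (1Δ to stable)
t=2 Δ0: clk=0 c=0 b=0 a=0
  Δ1: clk:0→1
  Δ2: b:0→1
  Δ3: c:0→1
  (3Δ to stable)
t=3 Δ0: clk=1 c=1 b=1 a=0
  Δ1: clk:1→0
  (1Δ to stable)
t=4 Δ0: clk=0 c=1 b=1 a=0
  Δ1: clk:0→1
  Δ2: b:1→0
  Δ3: c:1→0
  (3Δ to stable)
t=5 Δ0: clk=1 c=0 b=0 a=0
  Δ1: clk:1→0
  (1Δ to stable)
t=6 Δ0: clk=0 c=0 b=0 a=0
  Δ1: clk:0→1
  Δ2: b:0→1
  Δ3: c:0→1
  (3Δ to stable)
t=7 Δ0: clk=1 c=1 b=1 a=0
  Δ1: clk:1→0
  (1Δ to stable)
t=8 Δ0: clk=0 c=1 b=1 a=0
  Δ1: clk:0→1
  Δ2: b:1→0
  Δ3: c:1→0
  (3Δ to stable)
t=9 Δ0: clk=1 c=0 b=0 a=0
  Δ1: clk:1→0
  (1Δ to stable)
t=10 Δ0: clk=0 c=0 b=0 a=0
  Δ1: clk:0→1
  Δ2: b:0→1
  Δ3: c:0→1
  (3Δ to stable)
t=11 Δ0: clk=1 c=1 b=1 a=0
  Δ1: clk:1→0
  (1Δ to stable)
t=12 Δ0: clk=0 c=1 b=1 a=0
  Δ1: clk:0→1
  Δ2: b:1→0
  Δ3: c:1→0
  (3Δ to stable)
t=13 Δ0: clk=1 c=0 b=0 a=0
  Δ1: clk:1→0
  (1Δ to stable)
t=14 Δ0: clk=0 c=0 b=0 a=0
  Δ1: clk:0→1
  Δ2: b:0→1
  Δ3: c:0→1
  (3Δ to stable)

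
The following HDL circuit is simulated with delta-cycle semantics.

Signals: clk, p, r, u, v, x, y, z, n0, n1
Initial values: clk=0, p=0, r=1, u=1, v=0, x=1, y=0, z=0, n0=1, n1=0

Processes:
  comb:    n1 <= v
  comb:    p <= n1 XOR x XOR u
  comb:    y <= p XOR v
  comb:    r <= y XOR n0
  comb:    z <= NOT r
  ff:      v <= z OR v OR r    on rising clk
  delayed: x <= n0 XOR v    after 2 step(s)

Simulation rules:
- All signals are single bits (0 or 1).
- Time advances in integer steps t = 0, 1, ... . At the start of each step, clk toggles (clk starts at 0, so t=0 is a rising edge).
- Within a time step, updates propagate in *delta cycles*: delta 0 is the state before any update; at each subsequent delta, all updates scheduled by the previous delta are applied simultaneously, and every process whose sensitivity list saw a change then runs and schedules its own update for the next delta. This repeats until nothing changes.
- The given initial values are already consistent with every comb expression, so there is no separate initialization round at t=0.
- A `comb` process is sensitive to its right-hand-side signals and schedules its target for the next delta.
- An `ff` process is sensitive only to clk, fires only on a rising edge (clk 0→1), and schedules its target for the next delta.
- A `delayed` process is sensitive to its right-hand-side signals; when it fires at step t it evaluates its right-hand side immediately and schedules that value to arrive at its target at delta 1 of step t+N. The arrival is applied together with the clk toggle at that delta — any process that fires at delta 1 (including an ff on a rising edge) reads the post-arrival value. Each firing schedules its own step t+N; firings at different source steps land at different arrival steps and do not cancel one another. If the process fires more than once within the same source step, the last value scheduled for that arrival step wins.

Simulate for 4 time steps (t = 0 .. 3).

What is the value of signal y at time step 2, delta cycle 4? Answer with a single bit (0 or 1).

1

[bits: p,y,x,n1,z,r,v,u,clk,n0]
t=0: Δ0=0010010101 Δ1=0010010111 Δ2=0010011111 Δ3=0111011111 Δ4=1111001111 Δ5=1011101111 Δ6=1011111111 Δ7=1011011111 | 7Δ
t=1: Δ0=1011011111 Δ1=1011011101 | 1Δ
t=2: Δ0=1011011101 Δ1=1001011111 Δ2=0001011111 Δ3=0101011111 Δ4=0101001111 Δ5=0101101111 | 5Δ
t=3: Δ0=0101101111 Δ1=0101101101 | 1Δ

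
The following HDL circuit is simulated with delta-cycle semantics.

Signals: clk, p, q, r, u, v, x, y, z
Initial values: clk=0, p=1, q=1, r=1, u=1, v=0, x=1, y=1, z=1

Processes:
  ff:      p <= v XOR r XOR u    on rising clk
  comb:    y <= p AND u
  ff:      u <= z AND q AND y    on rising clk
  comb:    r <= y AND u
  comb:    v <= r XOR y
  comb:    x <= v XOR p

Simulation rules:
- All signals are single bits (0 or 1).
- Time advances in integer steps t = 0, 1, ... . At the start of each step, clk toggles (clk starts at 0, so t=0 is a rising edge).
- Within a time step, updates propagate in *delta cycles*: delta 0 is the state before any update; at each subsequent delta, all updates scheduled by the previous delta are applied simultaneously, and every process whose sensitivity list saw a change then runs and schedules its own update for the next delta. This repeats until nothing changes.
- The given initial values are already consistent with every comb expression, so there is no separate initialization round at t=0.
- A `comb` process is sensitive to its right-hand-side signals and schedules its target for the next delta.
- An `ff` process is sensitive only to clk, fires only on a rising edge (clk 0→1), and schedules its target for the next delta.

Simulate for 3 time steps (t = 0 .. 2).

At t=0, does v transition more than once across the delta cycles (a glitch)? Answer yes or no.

[bits: z,u,v,clk,r,p,y,x,q]
t=0: Δ0=110011111 Δ1=110111111 Δ2=110110111 Δ3=110110001 Δ4=111100001 Δ5=110100011 Δ6=110100001 | 6Δ
t=1: Δ0=110100001 Δ1=110000001 | 1Δ
t=2: Δ0=110000001 Δ1=110100001 Δ2=100101001 Δ3=100101011 | 3Δ

yes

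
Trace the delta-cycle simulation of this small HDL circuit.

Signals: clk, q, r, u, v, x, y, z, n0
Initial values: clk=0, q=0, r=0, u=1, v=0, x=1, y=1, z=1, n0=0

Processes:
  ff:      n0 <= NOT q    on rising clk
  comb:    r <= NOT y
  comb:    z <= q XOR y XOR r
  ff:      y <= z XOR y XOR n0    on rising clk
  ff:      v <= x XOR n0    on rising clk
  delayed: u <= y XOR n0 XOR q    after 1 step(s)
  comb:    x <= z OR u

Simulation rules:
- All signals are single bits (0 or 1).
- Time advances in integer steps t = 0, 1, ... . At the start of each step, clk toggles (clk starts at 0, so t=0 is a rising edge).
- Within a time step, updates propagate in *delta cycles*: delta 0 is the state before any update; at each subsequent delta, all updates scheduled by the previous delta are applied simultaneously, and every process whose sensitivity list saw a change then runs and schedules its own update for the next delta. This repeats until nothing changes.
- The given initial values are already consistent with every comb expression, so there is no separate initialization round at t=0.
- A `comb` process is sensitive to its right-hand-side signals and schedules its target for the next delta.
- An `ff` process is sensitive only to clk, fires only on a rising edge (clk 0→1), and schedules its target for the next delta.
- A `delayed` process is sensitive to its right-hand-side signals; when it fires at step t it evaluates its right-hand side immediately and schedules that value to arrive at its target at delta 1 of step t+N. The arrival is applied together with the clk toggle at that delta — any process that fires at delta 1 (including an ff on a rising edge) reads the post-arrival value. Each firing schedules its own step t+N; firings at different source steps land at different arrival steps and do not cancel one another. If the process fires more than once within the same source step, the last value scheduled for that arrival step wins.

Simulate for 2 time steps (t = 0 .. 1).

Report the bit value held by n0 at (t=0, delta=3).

1

[bits: u,z,x,n0,q,r,y,v,clk]
t=0: Δ0=111000100 Δ1=111000101 Δ2=111100011 Δ3=101101011 Δ4=111101011 | 4Δ
t=1: Δ0=111101011 Δ1=111101010 | 1Δ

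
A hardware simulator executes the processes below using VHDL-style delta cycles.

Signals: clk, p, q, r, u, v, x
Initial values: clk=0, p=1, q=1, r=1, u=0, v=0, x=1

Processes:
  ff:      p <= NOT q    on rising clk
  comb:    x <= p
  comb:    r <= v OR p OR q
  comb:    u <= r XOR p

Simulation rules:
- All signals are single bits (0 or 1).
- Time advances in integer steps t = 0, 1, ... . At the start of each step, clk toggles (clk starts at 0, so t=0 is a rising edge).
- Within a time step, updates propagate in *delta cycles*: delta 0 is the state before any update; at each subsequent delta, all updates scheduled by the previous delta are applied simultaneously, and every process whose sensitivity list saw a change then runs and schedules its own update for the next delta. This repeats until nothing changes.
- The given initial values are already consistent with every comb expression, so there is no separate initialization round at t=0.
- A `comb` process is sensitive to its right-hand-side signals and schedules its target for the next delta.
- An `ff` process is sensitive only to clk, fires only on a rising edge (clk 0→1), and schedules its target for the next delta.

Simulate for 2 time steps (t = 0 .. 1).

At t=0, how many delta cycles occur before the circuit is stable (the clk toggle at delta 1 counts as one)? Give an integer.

t0.Δ0 x=1 q=1 clk=0 u=0 p=1 r=1 v=0
t0.Δ1 x=1 q=1 clk=1 u=0 p=1 r=1 v=0
t0.Δ2 x=1 q=1 clk=1 u=0 p=0 r=1 v=0
t0.Δ3 x=0 q=1 clk=1 u=1 p=0 r=1 v=0
t1.Δ0 x=0 q=1 clk=1 u=1 p=0 r=1 v=0
t1.Δ1 x=0 q=1 clk=0 u=1 p=0 r=1 v=0

3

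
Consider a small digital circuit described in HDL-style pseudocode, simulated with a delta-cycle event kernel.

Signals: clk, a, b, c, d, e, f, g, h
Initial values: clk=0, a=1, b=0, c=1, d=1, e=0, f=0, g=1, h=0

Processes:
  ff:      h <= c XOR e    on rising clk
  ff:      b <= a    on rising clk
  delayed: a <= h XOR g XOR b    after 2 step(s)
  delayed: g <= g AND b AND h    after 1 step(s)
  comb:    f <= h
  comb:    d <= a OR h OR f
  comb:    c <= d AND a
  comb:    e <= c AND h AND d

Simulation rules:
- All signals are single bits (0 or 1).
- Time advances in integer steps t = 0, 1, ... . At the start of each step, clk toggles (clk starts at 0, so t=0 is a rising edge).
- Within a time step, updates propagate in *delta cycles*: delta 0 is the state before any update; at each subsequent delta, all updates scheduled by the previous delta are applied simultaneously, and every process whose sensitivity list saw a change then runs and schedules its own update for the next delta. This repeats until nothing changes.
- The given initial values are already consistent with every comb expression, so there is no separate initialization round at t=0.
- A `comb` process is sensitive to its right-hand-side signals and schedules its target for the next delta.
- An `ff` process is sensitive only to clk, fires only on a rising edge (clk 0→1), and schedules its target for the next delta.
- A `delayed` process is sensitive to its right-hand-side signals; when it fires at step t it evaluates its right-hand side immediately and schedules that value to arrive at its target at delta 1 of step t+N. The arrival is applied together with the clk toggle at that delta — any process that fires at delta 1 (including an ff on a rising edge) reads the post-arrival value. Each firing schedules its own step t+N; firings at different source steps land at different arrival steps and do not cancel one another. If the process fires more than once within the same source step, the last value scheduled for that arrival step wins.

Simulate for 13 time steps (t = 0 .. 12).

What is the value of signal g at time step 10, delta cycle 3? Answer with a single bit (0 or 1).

0

t=0 Δ0: b=0 h=0 f=0 clk=0 c=1 d=1 e=0 a=1 g=1
  Δ1: clk:0→1
  Δ2: b:0→1, h:0→1
  Δ3: f:0→1, e:0→1
  (3Δ to stable)
t=1 Δ0: b=1 h=1 f=1 clk=1 c=1 d=1 e=1 a=1 g=1
  Δ1: clk:1→0
  (1Δ to stable)
t=2 Δ0: b=1 h=1 f=1 clk=0 c=1 d=1 e=1 a=1 g=1
  Δ1: clk:0→1
  Δ2: h:1→0
  Δ3: f:1→0, e:1→0
  (3Δ to stable)
t=3 Δ0: b=1 h=0 f=0 clk=1 c=1 d=1 e=0 a=1 g=1
  Δ1: clk:1→0, g:1→0
  (1Δ to stable)
t=4 Δ0: b=1 h=0 f=0 clk=0 c=1 d=1 e=0 a=1 g=0
  Δ1: clk:0→1, a:1→0
  Δ2: b:1→0, h:0→1, c:1→0, d:1→0
  Δ3: f:0→1, d:0→1
  (3Δ to stable)
t=5 Δ0: b=0 h=1 f=1 clk=1 c=0 d=1 e=0 a=0 g=0
  Δ1: clk:1→0, a:0→1
  Δ2: c:0→1
  Δ3: e:0→1
  (3Δ to stable)
t=6 Δ0: b=0 h=1 f=1 clk=0 c=1 d=1 e=1 a=1 g=0
  Δ1: clk:0→1
  Δ2: b:0→1, h:1→0
  Δ3: f:1→0, e:1→0
  (3Δ to stable)
t=7 Δ0: b=1 h=0 f=0 clk=1 c=1 d=1 e=0 a=1 g=0
  Δ1: clk:1→0
  (1Δ to stable)
t=8 Δ0: b=1 h=0 f=0 clk=0 c=1 d=1 e=0 a=1 g=0
  Δ1: clk:0→1
  Δ2: h:0→1
  Δ3: f:0→1, e:0→1
  (3Δ to stable)
t=9 Δ0: b=1 h=1 f=1 clk=1 c=1 d=1 e=1 a=1 g=0
  Δ1: clk:1→0
  (1Δ to stable)
t=10 Δ0: b=1 h=1 f=1 clk=0 c=1 d=1 e=1 a=1 g=0
  Δ1: clk:0→1, a:1→0
  Δ2: b:1→0, h:1→0, c:1→0
  Δ3: f:1→0, e:1→0
  Δ4: d:1→0
  (4Δ to stable)
t=11 Δ0: b=0 h=0 f=0 clk=1 c=0 d=0 e=0 a=0 g=0
  Δ1: clk:1→0
  (1Δ to stable)
t=12 Δ0: b=0 h=0 f=0 clk=0 c=0 d=0 e=0 a=0 g=0
  Δ1: clk:0→1
  (1Δ to stable)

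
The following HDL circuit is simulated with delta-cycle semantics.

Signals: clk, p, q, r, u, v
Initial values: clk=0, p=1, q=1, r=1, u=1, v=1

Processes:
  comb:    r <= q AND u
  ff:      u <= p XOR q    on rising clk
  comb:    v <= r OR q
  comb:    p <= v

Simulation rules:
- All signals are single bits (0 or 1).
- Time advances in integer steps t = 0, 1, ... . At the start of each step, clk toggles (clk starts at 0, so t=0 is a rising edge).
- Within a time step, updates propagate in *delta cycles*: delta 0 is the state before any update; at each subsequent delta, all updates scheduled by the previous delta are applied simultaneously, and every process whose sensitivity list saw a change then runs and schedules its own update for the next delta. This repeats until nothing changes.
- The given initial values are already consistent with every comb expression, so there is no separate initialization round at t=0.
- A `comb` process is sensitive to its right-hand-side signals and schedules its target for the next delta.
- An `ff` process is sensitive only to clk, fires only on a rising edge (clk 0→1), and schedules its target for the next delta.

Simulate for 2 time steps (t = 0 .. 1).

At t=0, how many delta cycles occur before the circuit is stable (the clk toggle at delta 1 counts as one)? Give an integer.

3

t=0 Δ0: u=1 clk=0 v=1 p=1 q=1 r=1
  Δ1: clk:0→1
  Δ2: u:1→0
  Δ3: r:1→0
  (3Δ to stable)
t=1 Δ0: u=0 clk=1 v=1 p=1 q=1 r=0
  Δ1: clk:1→0
  (1Δ to stable)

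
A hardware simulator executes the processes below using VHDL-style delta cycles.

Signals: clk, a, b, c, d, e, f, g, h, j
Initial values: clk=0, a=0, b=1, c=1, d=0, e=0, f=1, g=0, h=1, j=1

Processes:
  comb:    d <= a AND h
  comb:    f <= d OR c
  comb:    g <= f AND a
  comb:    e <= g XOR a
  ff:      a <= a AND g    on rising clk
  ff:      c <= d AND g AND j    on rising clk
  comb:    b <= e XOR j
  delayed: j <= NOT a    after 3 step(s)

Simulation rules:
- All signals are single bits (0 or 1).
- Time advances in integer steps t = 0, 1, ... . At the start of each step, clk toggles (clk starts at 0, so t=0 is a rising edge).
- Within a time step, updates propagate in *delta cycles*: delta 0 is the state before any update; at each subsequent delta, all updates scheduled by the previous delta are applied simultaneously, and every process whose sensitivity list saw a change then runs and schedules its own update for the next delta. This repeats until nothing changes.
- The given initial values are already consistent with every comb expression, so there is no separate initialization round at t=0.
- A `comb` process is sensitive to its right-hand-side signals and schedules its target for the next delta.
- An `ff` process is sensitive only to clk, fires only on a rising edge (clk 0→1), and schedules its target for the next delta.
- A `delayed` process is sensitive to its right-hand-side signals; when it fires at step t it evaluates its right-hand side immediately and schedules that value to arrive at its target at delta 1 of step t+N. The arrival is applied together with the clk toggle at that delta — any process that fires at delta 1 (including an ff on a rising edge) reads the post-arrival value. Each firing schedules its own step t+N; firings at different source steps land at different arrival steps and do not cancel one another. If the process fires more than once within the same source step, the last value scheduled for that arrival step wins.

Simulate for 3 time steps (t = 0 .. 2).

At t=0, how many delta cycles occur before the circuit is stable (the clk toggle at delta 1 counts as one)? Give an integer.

t=0 Δ0: h=1 d=0 g=0 a=0 c=1 e=0 j=1 clk=0 b=1 f=1
  Δ1: clk:0→1
  Δ2: c:1→0
  Δ3: f:1→0
  (3Δ to stable)
t=1 Δ0: h=1 d=0 g=0 a=0 c=0 e=0 j=1 clk=1 b=1 f=0
  Δ1: clk:1→0
  (1Δ to stable)
t=2 Δ0: h=1 d=0 g=0 a=0 c=0 e=0 j=1 clk=0 b=1 f=0
  Δ1: clk:0→1
  (1Δ to stable)

3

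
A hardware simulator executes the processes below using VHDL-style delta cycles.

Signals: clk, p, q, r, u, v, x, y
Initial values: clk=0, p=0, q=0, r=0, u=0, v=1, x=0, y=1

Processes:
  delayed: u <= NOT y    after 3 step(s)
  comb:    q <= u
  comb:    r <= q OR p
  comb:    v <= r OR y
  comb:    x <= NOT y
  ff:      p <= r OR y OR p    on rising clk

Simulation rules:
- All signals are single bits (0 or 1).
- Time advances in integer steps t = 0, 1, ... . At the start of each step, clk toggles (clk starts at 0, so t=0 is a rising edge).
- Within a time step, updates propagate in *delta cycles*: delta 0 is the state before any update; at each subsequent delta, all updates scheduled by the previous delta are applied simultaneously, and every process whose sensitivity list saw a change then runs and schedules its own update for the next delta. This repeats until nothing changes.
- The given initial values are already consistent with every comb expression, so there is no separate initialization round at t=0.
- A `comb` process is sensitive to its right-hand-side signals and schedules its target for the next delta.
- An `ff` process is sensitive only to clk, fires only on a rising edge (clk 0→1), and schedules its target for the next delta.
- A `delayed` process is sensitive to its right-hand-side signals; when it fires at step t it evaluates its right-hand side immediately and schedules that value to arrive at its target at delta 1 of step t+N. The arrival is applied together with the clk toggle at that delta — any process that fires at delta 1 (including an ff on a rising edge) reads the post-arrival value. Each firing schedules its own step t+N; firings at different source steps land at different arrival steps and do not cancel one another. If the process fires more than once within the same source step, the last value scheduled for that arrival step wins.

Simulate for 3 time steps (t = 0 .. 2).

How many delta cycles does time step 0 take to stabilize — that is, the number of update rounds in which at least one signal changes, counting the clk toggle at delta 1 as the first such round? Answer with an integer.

3

t0.Δ0 r=0 p=0 v=1 y=1 q=0 clk=0 u=0 x=0
t0.Δ1 r=0 p=0 v=1 y=1 q=0 clk=1 u=0 x=0
t0.Δ2 r=0 p=1 v=1 y=1 q=0 clk=1 u=0 x=0
t0.Δ3 r=1 p=1 v=1 y=1 q=0 clk=1 u=0 x=0
t1.Δ0 r=1 p=1 v=1 y=1 q=0 clk=1 u=0 x=0
t1.Δ1 r=1 p=1 v=1 y=1 q=0 clk=0 u=0 x=0
t2.Δ0 r=1 p=1 v=1 y=1 q=0 clk=0 u=0 x=0
t2.Δ1 r=1 p=1 v=1 y=1 q=0 clk=1 u=0 x=0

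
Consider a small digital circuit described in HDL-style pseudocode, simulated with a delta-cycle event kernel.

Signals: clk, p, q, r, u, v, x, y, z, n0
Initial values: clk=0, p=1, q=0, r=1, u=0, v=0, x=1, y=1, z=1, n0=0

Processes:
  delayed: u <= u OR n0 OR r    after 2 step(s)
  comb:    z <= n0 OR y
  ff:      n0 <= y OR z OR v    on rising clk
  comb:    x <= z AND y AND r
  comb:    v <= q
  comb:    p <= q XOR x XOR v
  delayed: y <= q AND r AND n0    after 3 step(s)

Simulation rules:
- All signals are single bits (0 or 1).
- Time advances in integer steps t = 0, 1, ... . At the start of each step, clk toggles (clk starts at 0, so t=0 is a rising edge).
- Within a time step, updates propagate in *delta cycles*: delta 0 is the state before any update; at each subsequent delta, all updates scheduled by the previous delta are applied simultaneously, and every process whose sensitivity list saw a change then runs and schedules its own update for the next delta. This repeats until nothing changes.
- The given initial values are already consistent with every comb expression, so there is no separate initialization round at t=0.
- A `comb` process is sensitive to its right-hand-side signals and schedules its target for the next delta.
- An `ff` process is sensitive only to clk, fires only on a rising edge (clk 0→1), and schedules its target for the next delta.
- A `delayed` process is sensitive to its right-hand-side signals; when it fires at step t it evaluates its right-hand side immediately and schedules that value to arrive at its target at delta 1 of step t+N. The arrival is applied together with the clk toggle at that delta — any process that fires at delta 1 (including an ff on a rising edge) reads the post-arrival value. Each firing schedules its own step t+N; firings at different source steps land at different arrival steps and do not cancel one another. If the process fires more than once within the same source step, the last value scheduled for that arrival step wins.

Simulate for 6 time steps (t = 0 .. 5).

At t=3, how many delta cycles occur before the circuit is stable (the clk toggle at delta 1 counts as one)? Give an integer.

3

t=0 Δ0: q=0 y=1 x=1 p=1 v=0 clk=0 u=0 z=1 n0=0 r=1
  Δ1: clk:0→1
  Δ2: n0:0→1
  (2Δ to stable)
t=1 Δ0: q=0 y=1 x=1 p=1 v=0 clk=1 u=0 z=1 n0=1 r=1
  Δ1: clk:1→0
  (1Δ to stable)
t=2 Δ0: q=0 y=1 x=1 p=1 v=0 clk=0 u=0 z=1 n0=1 r=1
  Δ1: clk:0→1, u:0→1
  (1Δ to stable)
t=3 Δ0: q=0 y=1 x=1 p=1 v=0 clk=1 u=1 z=1 n0=1 r=1
  Δ1: y:1→0, clk:1→0
  Δ2: x:1→0
  Δ3: p:1→0
  (3Δ to stable)
t=4 Δ0: q=0 y=0 x=0 p=0 v=0 clk=0 u=1 z=1 n0=1 r=1
  Δ1: clk:0→1
  (1Δ to stable)
t=5 Δ0: q=0 y=0 x=0 p=0 v=0 clk=1 u=1 z=1 n0=1 r=1
  Δ1: clk:1→0
  (1Δ to stable)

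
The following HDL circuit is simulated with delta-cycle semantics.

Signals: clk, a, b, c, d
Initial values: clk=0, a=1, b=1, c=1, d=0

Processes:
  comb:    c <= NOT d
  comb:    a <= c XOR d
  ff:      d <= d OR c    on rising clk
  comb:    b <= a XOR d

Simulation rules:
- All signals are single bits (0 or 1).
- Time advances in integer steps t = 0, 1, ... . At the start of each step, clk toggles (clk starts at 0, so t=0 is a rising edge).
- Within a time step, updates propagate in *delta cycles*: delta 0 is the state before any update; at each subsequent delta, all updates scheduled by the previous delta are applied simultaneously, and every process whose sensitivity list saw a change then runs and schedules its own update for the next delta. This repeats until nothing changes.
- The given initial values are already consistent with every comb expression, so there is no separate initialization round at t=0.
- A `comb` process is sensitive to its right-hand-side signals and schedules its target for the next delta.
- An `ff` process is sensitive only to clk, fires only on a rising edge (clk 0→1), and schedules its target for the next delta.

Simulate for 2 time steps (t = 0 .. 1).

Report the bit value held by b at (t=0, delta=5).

0

t0.Δ0 b=1 clk=0 c=1 d=0 a=1
t0.Δ1 b=1 clk=1 c=1 d=0 a=1
t0.Δ2 b=1 clk=1 c=1 d=1 a=1
t0.Δ3 b=0 clk=1 c=0 d=1 a=0
t0.Δ4 b=1 clk=1 c=0 d=1 a=1
t0.Δ5 b=0 clk=1 c=0 d=1 a=1
t1.Δ0 b=0 clk=1 c=0 d=1 a=1
t1.Δ1 b=0 clk=0 c=0 d=1 a=1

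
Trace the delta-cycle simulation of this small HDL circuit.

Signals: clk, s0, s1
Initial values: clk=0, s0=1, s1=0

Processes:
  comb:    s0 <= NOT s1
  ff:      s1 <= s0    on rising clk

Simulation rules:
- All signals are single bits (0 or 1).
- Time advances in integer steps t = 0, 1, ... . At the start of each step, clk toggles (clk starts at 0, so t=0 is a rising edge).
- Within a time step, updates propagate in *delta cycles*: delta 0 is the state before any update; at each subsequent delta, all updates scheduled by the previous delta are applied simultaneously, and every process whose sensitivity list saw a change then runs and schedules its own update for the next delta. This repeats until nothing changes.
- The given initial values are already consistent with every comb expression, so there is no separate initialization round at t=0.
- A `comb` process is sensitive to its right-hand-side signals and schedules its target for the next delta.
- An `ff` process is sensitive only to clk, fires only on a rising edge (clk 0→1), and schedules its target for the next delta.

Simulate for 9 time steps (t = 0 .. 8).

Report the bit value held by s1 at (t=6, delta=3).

0

t=0 Δ0: clk=0 s0=1 s1=0
  Δ1: clk:0→1
  Δ2: s1:0→1
  Δ3: s0:1→0
  (3Δ to stable)
t=1 Δ0: clk=1 s0=0 s1=1
  Δ1: clk:1→0
  (1Δ to stable)
t=2 Δ0: clk=0 s0=0 s1=1
  Δ1: clk:0→1
  Δ2: s1:1→0
  Δ3: s0:0→1
  (3Δ to stable)
t=3 Δ0: clk=1 s0=1 s1=0
  Δ1: clk:1→0
  (1Δ to stable)
t=4 Δ0: clk=0 s0=1 s1=0
  Δ1: clk:0→1
  Δ2: s1:0→1
  Δ3: s0:1→0
  (3Δ to stable)
t=5 Δ0: clk=1 s0=0 s1=1
  Δ1: clk:1→0
  (1Δ to stable)
t=6 Δ0: clk=0 s0=0 s1=1
  Δ1: clk:0→1
  Δ2: s1:1→0
  Δ3: s0:0→1
  (3Δ to stable)
t=7 Δ0: clk=1 s0=1 s1=0
  Δ1: clk:1→0
  (1Δ to stable)
t=8 Δ0: clk=0 s0=1 s1=0
  Δ1: clk:0→1
  Δ2: s1:0→1
  Δ3: s0:1→0
  (3Δ to stable)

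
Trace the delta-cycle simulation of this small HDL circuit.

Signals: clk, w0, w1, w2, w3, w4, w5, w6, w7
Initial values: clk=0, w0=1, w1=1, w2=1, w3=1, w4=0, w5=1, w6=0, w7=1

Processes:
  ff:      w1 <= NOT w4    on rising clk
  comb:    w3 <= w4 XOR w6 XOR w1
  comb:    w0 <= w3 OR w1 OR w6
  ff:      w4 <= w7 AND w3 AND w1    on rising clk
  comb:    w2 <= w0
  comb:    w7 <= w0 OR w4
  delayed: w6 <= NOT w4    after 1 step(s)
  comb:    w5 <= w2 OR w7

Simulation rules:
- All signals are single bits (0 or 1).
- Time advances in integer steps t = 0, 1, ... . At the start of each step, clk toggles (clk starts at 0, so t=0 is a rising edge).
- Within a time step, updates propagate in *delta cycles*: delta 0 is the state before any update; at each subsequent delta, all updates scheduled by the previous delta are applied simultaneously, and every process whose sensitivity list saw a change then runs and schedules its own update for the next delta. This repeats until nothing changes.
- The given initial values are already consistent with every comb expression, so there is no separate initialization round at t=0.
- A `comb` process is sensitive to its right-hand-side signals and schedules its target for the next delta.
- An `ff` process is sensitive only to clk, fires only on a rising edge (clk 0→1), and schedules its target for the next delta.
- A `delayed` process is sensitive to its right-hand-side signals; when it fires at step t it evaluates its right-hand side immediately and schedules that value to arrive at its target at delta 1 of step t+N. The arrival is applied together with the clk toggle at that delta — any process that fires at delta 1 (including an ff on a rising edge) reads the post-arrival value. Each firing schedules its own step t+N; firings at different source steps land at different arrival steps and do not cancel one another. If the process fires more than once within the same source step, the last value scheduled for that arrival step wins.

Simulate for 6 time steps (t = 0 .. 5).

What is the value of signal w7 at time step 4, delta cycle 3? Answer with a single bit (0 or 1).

[bits: w0,w4,clk,w3,w2,w6,w1,w5,w7]
t=0: Δ0=100110111 Δ1=101110111 Δ2=111110111 Δ3=111010111 | 3Δ
t=1: Δ0=111010111 Δ1=110010111 | 1Δ
t=2: Δ0=110010111 Δ1=111010111 Δ2=101010011 Δ3=001010011 Δ4=001000010 Δ5=001000000 | 5Δ
t=3: Δ0=001000000 Δ1=000001000 Δ2=100101000 Δ3=100111001 Δ4=100111011 | 4Δ
t=4: Δ0=100111011 Δ1=101111011 Δ2=101111111 Δ3=101011111 | 3Δ
t=5: Δ0=101011111 Δ1=100011111 | 1Δ

1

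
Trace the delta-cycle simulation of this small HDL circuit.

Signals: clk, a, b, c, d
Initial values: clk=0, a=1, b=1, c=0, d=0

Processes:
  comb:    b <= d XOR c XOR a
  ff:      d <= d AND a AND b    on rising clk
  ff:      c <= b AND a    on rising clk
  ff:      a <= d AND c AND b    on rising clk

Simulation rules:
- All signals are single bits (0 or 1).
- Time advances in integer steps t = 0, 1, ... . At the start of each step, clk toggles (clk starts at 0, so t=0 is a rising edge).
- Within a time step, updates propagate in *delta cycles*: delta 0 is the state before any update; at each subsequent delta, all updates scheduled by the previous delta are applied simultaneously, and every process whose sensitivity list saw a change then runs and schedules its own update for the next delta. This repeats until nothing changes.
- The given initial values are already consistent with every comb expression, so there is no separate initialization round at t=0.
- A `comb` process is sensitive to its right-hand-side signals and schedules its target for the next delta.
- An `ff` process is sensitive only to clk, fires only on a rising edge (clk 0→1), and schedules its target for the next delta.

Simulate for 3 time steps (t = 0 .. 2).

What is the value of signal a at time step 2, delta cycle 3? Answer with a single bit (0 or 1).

0

t=0 Δ0: b=1 c=0 d=0 clk=0 a=1
  Δ1: clk:0→1
  Δ2: c:0→1, a:1→0
  (2Δ to stable)
t=1 Δ0: b=1 c=1 d=0 clk=1 a=0
  Δ1: clk:1→0
  (1Δ to stable)
t=2 Δ0: b=1 c=1 d=0 clk=0 a=0
  Δ1: clk:0→1
  Δ2: c:1→0
  Δ3: b:1→0
  (3Δ to stable)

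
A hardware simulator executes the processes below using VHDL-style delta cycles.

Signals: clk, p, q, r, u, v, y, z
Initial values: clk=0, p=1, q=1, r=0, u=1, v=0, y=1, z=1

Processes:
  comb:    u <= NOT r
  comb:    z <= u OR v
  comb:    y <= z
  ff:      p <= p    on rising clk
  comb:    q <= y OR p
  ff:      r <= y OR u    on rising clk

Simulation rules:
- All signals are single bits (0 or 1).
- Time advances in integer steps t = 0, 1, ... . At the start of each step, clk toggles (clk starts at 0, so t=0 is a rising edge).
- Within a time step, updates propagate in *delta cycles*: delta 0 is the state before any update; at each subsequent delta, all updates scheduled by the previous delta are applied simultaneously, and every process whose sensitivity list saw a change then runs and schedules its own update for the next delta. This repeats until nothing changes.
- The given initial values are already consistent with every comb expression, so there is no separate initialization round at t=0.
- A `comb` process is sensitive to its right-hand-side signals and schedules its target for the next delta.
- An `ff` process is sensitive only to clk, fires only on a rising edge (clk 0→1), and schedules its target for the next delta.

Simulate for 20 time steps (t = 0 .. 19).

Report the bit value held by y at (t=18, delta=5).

t=0 Δ0: y=1 p=1 clk=0 q=1 u=1 r=0 v=0 z=1
  Δ1: clk:0→1
  Δ2: r:0→1
  Δ3: u:1→0
  Δ4: z:1→0
  Δ5: y:1→0
  (5Δ to stable)
t=1 Δ0: y=0 p=1 clk=1 q=1 u=0 r=1 v=0 z=0
  Δ1: clk:1→0
  (1Δ to stable)
t=2 Δ0: y=0 p=1 clk=0 q=1 u=0 r=1 v=0 z=0
  Δ1: clk:0→1
  Δ2: r:1→0
  Δ3: u:0→1
  Δ4: z:0→1
  Δ5: y:0→1
  (5Δ to stable)
t=3 Δ0: y=1 p=1 clk=1 q=1 u=1 r=0 v=0 z=1
  Δ1: clk:1→0
  (1Δ to stable)
t=4 Δ0: y=1 p=1 clk=0 q=1 u=1 r=0 v=0 z=1
  Δ1: clk:0→1
  Δ2: r:0→1
  Δ3: u:1→0
  Δ4: z:1→0
  Δ5: y:1→0
  (5Δ to stable)
t=5 Δ0: y=0 p=1 clk=1 q=1 u=0 r=1 v=0 z=0
  Δ1: clk:1→0
  (1Δ to stable)
t=6 Δ0: y=0 p=1 clk=0 q=1 u=0 r=1 v=0 z=0
  Δ1: clk:0→1
  Δ2: r:1→0
  Δ3: u:0→1
  Δ4: z:0→1
  Δ5: y:0→1
  (5Δ to stable)
t=7 Δ0: y=1 p=1 clk=1 q=1 u=1 r=0 v=0 z=1
  Δ1: clk:1→0
  (1Δ to stable)
t=8 Δ0: y=1 p=1 clk=0 q=1 u=1 r=0 v=0 z=1
  Δ1: clk:0→1
  Δ2: r:0→1
  Δ3: u:1→0
  Δ4: z:1→0
  Δ5: y:1→0
  (5Δ to stable)
t=9 Δ0: y=0 p=1 clk=1 q=1 u=0 r=1 v=0 z=0
  Δ1: clk:1→0
  (1Δ to stable)
t=10 Δ0: y=0 p=1 clk=0 q=1 u=0 r=1 v=0 z=0
  Δ1: clk:0→1
  Δ2: r:1→0
  Δ3: u:0→1
  Δ4: z:0→1
  Δ5: y:0→1
  (5Δ to stable)
t=11 Δ0: y=1 p=1 clk=1 q=1 u=1 r=0 v=0 z=1
  Δ1: clk:1→0
  (1Δ to stable)
t=12 Δ0: y=1 p=1 clk=0 q=1 u=1 r=0 v=0 z=1
  Δ1: clk:0→1
  Δ2: r:0→1
  Δ3: u:1→0
  Δ4: z:1→0
  Δ5: y:1→0
  (5Δ to stable)
t=13 Δ0: y=0 p=1 clk=1 q=1 u=0 r=1 v=0 z=0
  Δ1: clk:1→0
  (1Δ to stable)
t=14 Δ0: y=0 p=1 clk=0 q=1 u=0 r=1 v=0 z=0
  Δ1: clk:0→1
  Δ2: r:1→0
  Δ3: u:0→1
  Δ4: z:0→1
  Δ5: y:0→1
  (5Δ to stable)
t=15 Δ0: y=1 p=1 clk=1 q=1 u=1 r=0 v=0 z=1
  Δ1: clk:1→0
  (1Δ to stable)
t=16 Δ0: y=1 p=1 clk=0 q=1 u=1 r=0 v=0 z=1
  Δ1: clk:0→1
  Δ2: r:0→1
  Δ3: u:1→0
  Δ4: z:1→0
  Δ5: y:1→0
  (5Δ to stable)
t=17 Δ0: y=0 p=1 clk=1 q=1 u=0 r=1 v=0 z=0
  Δ1: clk:1→0
  (1Δ to stable)
t=18 Δ0: y=0 p=1 clk=0 q=1 u=0 r=1 v=0 z=0
  Δ1: clk:0→1
  Δ2: r:1→0
  Δ3: u:0→1
  Δ4: z:0→1
  Δ5: y:0→1
  (5Δ to stable)
t=19 Δ0: y=1 p=1 clk=1 q=1 u=1 r=0 v=0 z=1
  Δ1: clk:1→0
  (1Δ to stable)

1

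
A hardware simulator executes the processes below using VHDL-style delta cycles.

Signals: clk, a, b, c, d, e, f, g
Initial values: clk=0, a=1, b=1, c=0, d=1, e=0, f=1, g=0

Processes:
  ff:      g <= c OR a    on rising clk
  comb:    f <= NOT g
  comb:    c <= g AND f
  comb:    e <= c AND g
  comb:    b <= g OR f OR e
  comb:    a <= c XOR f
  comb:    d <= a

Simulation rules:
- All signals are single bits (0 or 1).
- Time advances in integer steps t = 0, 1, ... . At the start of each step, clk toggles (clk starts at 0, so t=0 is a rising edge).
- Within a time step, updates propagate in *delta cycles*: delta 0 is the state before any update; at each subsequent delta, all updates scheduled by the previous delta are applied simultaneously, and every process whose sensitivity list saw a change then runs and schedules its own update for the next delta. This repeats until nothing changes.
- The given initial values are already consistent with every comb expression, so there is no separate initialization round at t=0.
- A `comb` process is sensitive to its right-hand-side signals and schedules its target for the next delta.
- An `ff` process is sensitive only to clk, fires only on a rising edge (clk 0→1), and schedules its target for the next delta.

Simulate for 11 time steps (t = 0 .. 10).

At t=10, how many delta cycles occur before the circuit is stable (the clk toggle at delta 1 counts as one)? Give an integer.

5

[bits: e,g,d,a,c,b,f,clk]
t=0: Δ0=00110110 Δ1=00110111 Δ2=01110111 Δ3=01111101 Δ4=11110101 Δ5=01100101 Δ6=01000101 | 6Δ
t=1: Δ0=01000101 Δ1=01000100 | 1Δ
t=2: Δ0=01000100 Δ1=01000101 Δ2=00000101 Δ3=00000011 Δ4=00010111 Δ5=00110111 | 5Δ
t=3: Δ0=00110111 Δ1=00110110 | 1Δ
t=4: Δ0=00110110 Δ1=00110111 Δ2=01110111 Δ3=01111101 Δ4=11110101 Δ5=01100101 Δ6=01000101 | 6Δ
t=5: Δ0=01000101 Δ1=01000100 | 1Δ
t=6: Δ0=01000100 Δ1=01000101 Δ2=00000101 Δ3=00000011 Δ4=00010111 Δ5=00110111 | 5Δ
t=7: Δ0=00110111 Δ1=00110110 | 1Δ
t=8: Δ0=00110110 Δ1=00110111 Δ2=01110111 Δ3=01111101 Δ4=11110101 Δ5=01100101 Δ6=01000101 | 6Δ
t=9: Δ0=01000101 Δ1=01000100 | 1Δ
t=10: Δ0=01000100 Δ1=01000101 Δ2=00000101 Δ3=00000011 Δ4=00010111 Δ5=00110111 | 5Δ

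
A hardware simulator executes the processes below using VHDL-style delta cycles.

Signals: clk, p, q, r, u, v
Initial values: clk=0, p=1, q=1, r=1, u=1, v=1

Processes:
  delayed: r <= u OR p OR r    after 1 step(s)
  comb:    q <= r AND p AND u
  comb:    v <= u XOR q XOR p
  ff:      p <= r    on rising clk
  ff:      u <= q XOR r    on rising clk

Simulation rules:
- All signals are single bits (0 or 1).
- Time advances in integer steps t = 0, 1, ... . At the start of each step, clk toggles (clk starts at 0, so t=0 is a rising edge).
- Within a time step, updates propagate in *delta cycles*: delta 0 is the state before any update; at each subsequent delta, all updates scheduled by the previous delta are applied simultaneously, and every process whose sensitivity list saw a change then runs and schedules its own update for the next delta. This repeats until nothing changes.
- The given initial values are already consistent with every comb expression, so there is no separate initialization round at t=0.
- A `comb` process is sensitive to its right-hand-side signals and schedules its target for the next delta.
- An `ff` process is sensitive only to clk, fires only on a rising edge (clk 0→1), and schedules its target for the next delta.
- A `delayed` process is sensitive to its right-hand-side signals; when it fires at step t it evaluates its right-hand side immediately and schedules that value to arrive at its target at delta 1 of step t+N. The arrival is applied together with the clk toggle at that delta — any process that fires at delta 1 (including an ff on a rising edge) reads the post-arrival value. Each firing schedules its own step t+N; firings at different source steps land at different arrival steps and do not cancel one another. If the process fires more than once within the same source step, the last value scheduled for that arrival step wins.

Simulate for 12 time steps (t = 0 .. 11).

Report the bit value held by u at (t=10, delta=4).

t=0 Δ0: r=1 v=1 p=1 clk=0 q=1 u=1
  Δ1: clk:0→1
  Δ2: u:1→0
  Δ3: v:1→0, q:1→0
  Δ4: v:0→1
  (4Δ to stable)
t=1 Δ0: r=1 v=1 p=1 clk=1 q=0 u=0
  Δ1: clk:1→0
  (1Δ to stable)
t=2 Δ0: r=1 v=1 p=1 clk=0 q=0 u=0
  Δ1: clk:0→1
  Δ2: u:0→1
  Δ3: v:1→0, q:0→1
  Δ4: v:0→1
  (4Δ to stable)
t=3 Δ0: r=1 v=1 p=1 clk=1 q=1 u=1
  Δ1: clk:1→0
  (1Δ to stable)
t=4 Δ0: r=1 v=1 p=1 clk=0 q=1 u=1
  Δ1: clk:0→1
  Δ2: u:1→0
  Δ3: v:1→0, q:1→0
  Δ4: v:0→1
  (4Δ to stable)
t=5 Δ0: r=1 v=1 p=1 clk=1 q=0 u=0
  Δ1: clk:1→0
  (1Δ to stable)
t=6 Δ0: r=1 v=1 p=1 clk=0 q=0 u=0
  Δ1: clk:0→1
  Δ2: u:0→1
  Δ3: v:1→0, q:0→1
  Δ4: v:0→1
  (4Δ to stable)
t=7 Δ0: r=1 v=1 p=1 clk=1 q=1 u=1
  Δ1: clk:1→0
  (1Δ to stable)
t=8 Δ0: r=1 v=1 p=1 clk=0 q=1 u=1
  Δ1: clk:0→1
  Δ2: u:1→0
  Δ3: v:1→0, q:1→0
  Δ4: v:0→1
  (4Δ to stable)
t=9 Δ0: r=1 v=1 p=1 clk=1 q=0 u=0
  Δ1: clk:1→0
  (1Δ to stable)
t=10 Δ0: r=1 v=1 p=1 clk=0 q=0 u=0
  Δ1: clk:0→1
  Δ2: u:0→1
  Δ3: v:1→0, q:0→1
  Δ4: v:0→1
  (4Δ to stable)
t=11 Δ0: r=1 v=1 p=1 clk=1 q=1 u=1
  Δ1: clk:1→0
  (1Δ to stable)

1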